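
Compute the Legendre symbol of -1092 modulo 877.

-1

Reduce the numerator: -1092 ≡ 662 (mod 877), so (-1092|877) = (662|877).
Factor out 2: 662 = 2·331. Since 877 ≡ 5 (mod 8), (2|877) = -1. Now have -(331|877).
877 ≡ 1 (mod 4), so quadratic reciprocity gives (331|877) = (877|331). Reduce: 877 ≡ 215 (mod 331). Now have -(215|331).
Both 215 ≡ 3 and 331 ≡ 3 (mod 4), so reciprocity gives (215|331) = -(331|215). Reduce: 331 ≡ 116 (mod 215). Now have (116|215).
Factor out 2: 116 = 2^2·29. Since 215 ≡ 7 (mod 8), (2|215) = +1, and (2|215)^2 = +1. Now have (29|215).
29 ≡ 1 (mod 4), so quadratic reciprocity gives (29|215) = (215|29). Reduce: 215 ≡ 12 (mod 29). Now have (12|29).
Factor out 2: 12 = 2^2·3. Since 29 ≡ 5 (mod 8), (2|29) = -1, and (2|29)^2 = +1. Now have (3|29).
29 ≡ 1 (mod 4), so quadratic reciprocity gives (3|29) = (29|3). Reduce: 29 ≡ 2 (mod 3). Now have (2|3).
Factor out 2: 2 = 2. Since 3 ≡ 3 (mod 8), (2|3) = -1. Now have -(1|3).
(1|3) = 1. Collecting the sign factors: -1.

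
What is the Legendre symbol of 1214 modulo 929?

-1

(1214/929)
  = (285/929)    [1214 ≡ 285 mod 929]
  = (929/285)    [QR: 285 ≡ 1 mod 4, sign kept]
  = (74/285)    [929 ≡ 74 mod 285]
  = -(37/285)    [285 ≡ 5 mod 8 ⇒ (2/285) = -1]
  = -(285/37)    [QR: 37 ≡ 1 mod 4, sign kept]
  = -(26/37)    [285 ≡ 26 mod 37]
  = (13/37)    [37 ≡ 5 mod 8 ⇒ (2/37) = -1]
  = (37/13)    [QR: 13 ≡ 1 mod 4, sign kept]
  = (11/13)    [37 ≡ 11 mod 13]
  = (13/11)    [QR: 13 ≡ 1 mod 4, sign kept]
  = (2/11)    [13 ≡ 2 mod 11]
  = -(1/11)    [11 ≡ 3 mod 8 ⇒ (2/11) = -1]
  = -1    [(1/11) = 1]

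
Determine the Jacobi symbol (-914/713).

Reduce the numerator: -914 ≡ 512 (mod 713), so (-914/713) = (512/713).
Factor out 2: 512 = 2^9. Since 713 ≡ 1 (mod 8), (2/713) = +1, and (2/713)^9 = +1. Now have (1/713).
(1/713) = 1. Collecting the sign factors: 1.

1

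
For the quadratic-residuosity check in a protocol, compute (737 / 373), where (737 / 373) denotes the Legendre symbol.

1

(737 / 373)
  = (364 / 373)    [737 ≡ 364 mod 373]
  = (91 / 373)    [373 ≡ 5 mod 8 ⇒ (2 / 373)^2 = +1]
  = (373 / 91)    [QR: 373 ≡ 1 mod 4, sign kept]
  = (9 / 91)    [373 ≡ 9 mod 91]
  = (91 / 9)    [QR: 9 ≡ 1 mod 4, sign kept]
  = (1 / 9)    [91 ≡ 1 mod 9]
  = 1    [(1 / 9) = 1]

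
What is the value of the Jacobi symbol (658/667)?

-1

(658/667)
  = -(329/667)    [667 ≡ 3 mod 8 ⇒ (2/667) = -1]
  = -(667/329)    [QR: 329 ≡ 1 mod 4, sign kept]
  = -(9/329)    [667 ≡ 9 mod 329]
  = -(329/9)    [QR: 9 ≡ 1 mod 4, sign kept]
  = -(5/9)    [329 ≡ 5 mod 9]
  = -(9/5)    [QR: 5 ≡ 1 mod 4, sign kept]
  = -(4/5)    [9 ≡ 4 mod 5]
  = -(1/5)    [5 ≡ 5 mod 8 ⇒ (2/5)^2 = +1]
  = -1    [(1/5) = 1]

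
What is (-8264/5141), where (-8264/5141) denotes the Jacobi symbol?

Reduce the numerator: -8264 ≡ 2018 (mod 5141), so (-8264/5141) = (2018/5141).
Factor out 2: 2018 = 2·1009. Since 5141 ≡ 5 (mod 8), (2/5141) = -1. Now have -(1009/5141).
1009 ≡ 1 (mod 4), so quadratic reciprocity gives (1009/5141) = (5141/1009). Reduce: 5141 ≡ 96 (mod 1009). Now have -(96/1009).
Factor out 2: 96 = 2^5·3. Since 1009 ≡ 1 (mod 8), (2/1009) = +1, and (2/1009)^5 = +1. Now have -(3/1009).
1009 ≡ 1 (mod 4), so quadratic reciprocity gives (3/1009) = (1009/3). Reduce: 1009 ≡ 1 (mod 3). Now have -(1/3).
(1/3) = 1. Collecting the sign factors: -1.

-1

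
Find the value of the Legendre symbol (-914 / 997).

1

(-914 / 997)
  = (83 / 997)    [-914 ≡ 83 mod 997]
  = (997 / 83)    [QR: 997 ≡ 1 mod 4, sign kept]
  = (1 / 83)    [997 ≡ 1 mod 83]
  = 1    [(1 / 83) = 1]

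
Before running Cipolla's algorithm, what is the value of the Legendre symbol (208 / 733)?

Factor out 2: 208 = 2^4·13. Since 733 ≡ 5 (mod 8), (2 / 733) = -1, and (2 / 733)^4 = +1. Now have (13 / 733).
13 ≡ 1 (mod 4), so quadratic reciprocity gives (13 / 733) = (733 / 13). Reduce: 733 ≡ 5 (mod 13). Now have (5 / 13).
5 ≡ 1 (mod 4), so quadratic reciprocity gives (5 / 13) = (13 / 5). Reduce: 13 ≡ 3 (mod 5). Now have (3 / 5).
5 ≡ 1 (mod 4), so quadratic reciprocity gives (3 / 5) = (5 / 3). Reduce: 5 ≡ 2 (mod 3). Now have (2 / 3).
Factor out 2: 2 = 2. Since 3 ≡ 3 (mod 8), (2 / 3) = -1. Now have -(1 / 3).
(1 / 3) = 1. Collecting the sign factors: -1.

-1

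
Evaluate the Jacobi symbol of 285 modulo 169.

1

Reduce the numerator: 285 ≡ 116 (mod 169), so (285/169) = (116/169).
Factor out 2: 116 = 2^2·29. Since 169 ≡ 1 (mod 8), (2/169) = +1, and (2/169)^2 = +1. Now have (29/169).
29 ≡ 1 (mod 4), so quadratic reciprocity gives (29/169) = (169/29). Reduce: 169 ≡ 24 (mod 29). Now have (24/29).
Factor out 2: 24 = 2^3·3. Since 29 ≡ 5 (mod 8), (2/29) = -1, and (2/29)^3 = -1. Now have -(3/29).
29 ≡ 1 (mod 4), so quadratic reciprocity gives (3/29) = (29/3). Reduce: 29 ≡ 2 (mod 3). Now have -(2/3).
Factor out 2: 2 = 2. Since 3 ≡ 3 (mod 8), (2/3) = -1. Now have (1/3).
(1/3) = 1. Collecting the sign factors: 1.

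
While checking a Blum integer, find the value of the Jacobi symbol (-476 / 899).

-1

Pull out -1: (-476 / 899) = (-1 / 899)·(476 / 899). Since 899 ≡ 3 (mod 4), (-1 / 899) = -1. Now have -(476 / 899).
Factor out 2: 476 = 2^2·119. Since 899 ≡ 3 (mod 8), (2 / 899) = -1, and (2 / 899)^2 = +1. Now have -(119 / 899).
Both 119 ≡ 3 and 899 ≡ 3 (mod 4), so reciprocity gives (119 / 899) = -(899 / 119). Reduce: 899 ≡ 66 (mod 119). Now have (66 / 119).
Factor out 2: 66 = 2·33. Since 119 ≡ 7 (mod 8), (2 / 119) = +1. Now have (33 / 119).
33 ≡ 1 (mod 4), so quadratic reciprocity gives (33 / 119) = (119 / 33). Reduce: 119 ≡ 20 (mod 33). Now have (20 / 33).
Factor out 2: 20 = 2^2·5. Since 33 ≡ 1 (mod 8), (2 / 33) = +1, and (2 / 33)^2 = +1. Now have (5 / 33).
5 ≡ 1 (mod 4), so quadratic reciprocity gives (5 / 33) = (33 / 5). Reduce: 33 ≡ 3 (mod 5). Now have (3 / 5).
5 ≡ 1 (mod 4), so quadratic reciprocity gives (3 / 5) = (5 / 3). Reduce: 5 ≡ 2 (mod 3). Now have (2 / 3).
Factor out 2: 2 = 2. Since 3 ≡ 3 (mod 8), (2 / 3) = -1. Now have -(1 / 3).
(1 / 3) = 1. Collecting the sign factors: -1.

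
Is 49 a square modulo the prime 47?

yes

Reduce the numerator: 49 ≡ 2 (mod 47), so (49/47) = (2/47).
Factor out 2: 2 = 2. Since 47 ≡ 7 (mod 8), (2/47) = +1. Now have (1/47).
(1/47) = 1. Collecting the sign factors: 1.
(49/47) = 1, and 47 is prime, so 49 is a quadratic residue mod 47.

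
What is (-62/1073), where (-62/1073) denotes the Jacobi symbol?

(-62/1073)
  = (1011/1073)    [-62 ≡ 1011 mod 1073]
  = (1073/1011)    [QR: 1073 ≡ 1 mod 4, sign kept]
  = (62/1011)    [1073 ≡ 62 mod 1011]
  = -(31/1011)    [1011 ≡ 3 mod 8 ⇒ (2/1011) = -1]
  = (1011/31)    [QR: both ≡ 3 mod 4, sign flips]
  = (19/31)    [1011 ≡ 19 mod 31]
  = -(31/19)    [QR: both ≡ 3 mod 4, sign flips]
  = -(12/19)    [31 ≡ 12 mod 19]
  = -(3/19)    [19 ≡ 3 mod 8 ⇒ (2/19)^2 = +1]
  = (19/3)    [QR: both ≡ 3 mod 4, sign flips]
  = (1/3)    [19 ≡ 1 mod 3]
  = 1    [(1/3) = 1]

1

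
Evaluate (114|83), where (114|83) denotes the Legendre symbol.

Reduce the numerator: 114 ≡ 31 (mod 83), so (114|83) = (31|83).
Both 31 ≡ 3 and 83 ≡ 3 (mod 4), so reciprocity gives (31|83) = -(83|31). Reduce: 83 ≡ 21 (mod 31). Now have -(21|31).
21 ≡ 1 (mod 4), so quadratic reciprocity gives (21|31) = (31|21). Reduce: 31 ≡ 10 (mod 21). Now have -(10|21).
Factor out 2: 10 = 2·5. Since 21 ≡ 5 (mod 8), (2|21) = -1. Now have (5|21).
5 ≡ 1 (mod 4), so quadratic reciprocity gives (5|21) = (21|5). Reduce: 21 ≡ 1 (mod 5). Now have (1|5).
(1|5) = 1. Collecting the sign factors: 1.

1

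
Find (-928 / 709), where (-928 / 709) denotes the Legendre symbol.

Pull out -1: (-928 / 709) = (-1 / 709)·(928 / 709). Since 709 ≡ 1 (mod 4), (-1 / 709) = +1. Now have (928 / 709).
Reduce the numerator: 928 ≡ 219 (mod 709), so (928 / 709) = (219 / 709).
709 ≡ 1 (mod 4), so quadratic reciprocity gives (219 / 709) = (709 / 219). Reduce: 709 ≡ 52 (mod 219). Now have (52 / 219).
Factor out 2: 52 = 2^2·13. Since 219 ≡ 3 (mod 8), (2 / 219) = -1, and (2 / 219)^2 = +1. Now have (13 / 219).
13 ≡ 1 (mod 4), so quadratic reciprocity gives (13 / 219) = (219 / 13). Reduce: 219 ≡ 11 (mod 13). Now have (11 / 13).
13 ≡ 1 (mod 4), so quadratic reciprocity gives (11 / 13) = (13 / 11). Reduce: 13 ≡ 2 (mod 11). Now have (2 / 11).
Factor out 2: 2 = 2. Since 11 ≡ 3 (mod 8), (2 / 11) = -1. Now have -(1 / 11).
(1 / 11) = 1. Collecting the sign factors: -1.

-1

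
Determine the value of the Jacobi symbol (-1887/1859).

1

(-1887/1859)
  = -(1887/1859)    [1859 ≡ 3 mod 4 ⇒ (-1/1859) = -1]
  = -(28/1859)    [1887 ≡ 28 mod 1859]
  = -(7/1859)    [1859 ≡ 3 mod 8 ⇒ (2/1859)^2 = +1]
  = (1859/7)    [QR: both ≡ 3 mod 4, sign flips]
  = (4/7)    [1859 ≡ 4 mod 7]
  = (1/7)    [7 ≡ 7 mod 8 ⇒ (2/7)^2 = +1]
  = 1    [(1/7) = 1]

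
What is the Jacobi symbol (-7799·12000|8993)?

1

By multiplicativity, (-7799·12000|8993) = (-7799|8993)·(12000|8993).
First factor (-7799|8993):
(-7799|8993)
  = (1194|8993)    [-7799 ≡ 1194 mod 8993]
  = (597|8993)    [8993 ≡ 1 mod 8 ⇒ (2|8993) = +1]
  = (8993|597)    [QR: 597 ≡ 1 mod 4, sign kept]
  = (38|597)    [8993 ≡ 38 mod 597]
  = -(19|597)    [597 ≡ 5 mod 8 ⇒ (2|597) = -1]
  = -(597|19)    [QR: 597 ≡ 1 mod 4, sign kept]
  = -(8|19)    [597 ≡ 8 mod 19]
  = (1|19)    [19 ≡ 3 mod 8 ⇒ (2|19)^3 = -1]
  = 1    [(1|19) = 1]
Second factor (12000|8993):
(12000|8993)
  = (3007|8993)    [12000 ≡ 3007 mod 8993]
  = (8993|3007)    [QR: 8993 ≡ 1 mod 4, sign kept]
  = (2979|3007)    [8993 ≡ 2979 mod 3007]
  = -(3007|2979)    [QR: both ≡ 3 mod 4, sign flips]
  = -(28|2979)    [3007 ≡ 28 mod 2979]
  = -(7|2979)    [2979 ≡ 3 mod 8 ⇒ (2|2979)^2 = +1]
  = (2979|7)    [QR: both ≡ 3 mod 4, sign flips]
  = (4|7)    [2979 ≡ 4 mod 7]
  = (1|7)    [7 ≡ 7 mod 8 ⇒ (2|7)^2 = +1]
  = 1    [(1|7) = 1]
Product: (1)·(1) = 1.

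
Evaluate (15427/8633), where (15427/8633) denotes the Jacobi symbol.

Reduce the numerator: 15427 ≡ 6794 (mod 8633), so (15427/8633) = (6794/8633).
Factor out 2: 6794 = 2·3397. Since 8633 ≡ 1 (mod 8), (2/8633) = +1. Now have (3397/8633).
3397 ≡ 1 (mod 4), so quadratic reciprocity gives (3397/8633) = (8633/3397). Reduce: 8633 ≡ 1839 (mod 3397). Now have (1839/3397).
3397 ≡ 1 (mod 4), so quadratic reciprocity gives (1839/3397) = (3397/1839). Reduce: 3397 ≡ 1558 (mod 1839). Now have (1558/1839).
Factor out 2: 1558 = 2·779. Since 1839 ≡ 7 (mod 8), (2/1839) = +1. Now have (779/1839).
Both 779 ≡ 3 and 1839 ≡ 3 (mod 4), so reciprocity gives (779/1839) = -(1839/779). Reduce: 1839 ≡ 281 (mod 779). Now have -(281/779).
281 ≡ 1 (mod 4), so quadratic reciprocity gives (281/779) = (779/281). Reduce: 779 ≡ 217 (mod 281). Now have -(217/281).
217 ≡ 1 (mod 4), so quadratic reciprocity gives (217/281) = (281/217). Reduce: 281 ≡ 64 (mod 217). Now have -(64/217).
Factor out 2: 64 = 2^6. Since 217 ≡ 1 (mod 8), (2/217) = +1, and (2/217)^6 = +1. Now have -(1/217).
(1/217) = 1. Collecting the sign factors: -1.

-1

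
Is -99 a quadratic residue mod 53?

yes

Reduce the numerator: -99 ≡ 7 (mod 53), so (-99/53) = (7/53).
53 ≡ 1 (mod 4), so quadratic reciprocity gives (7/53) = (53/7). Reduce: 53 ≡ 4 (mod 7). Now have (4/7).
Factor out 2: 4 = 2^2. Since 7 ≡ 7 (mod 8), (2/7) = +1, and (2/7)^2 = +1. Now have (1/7).
(1/7) = 1. Collecting the sign factors: 1.
(-99/53) = 1, and 53 is prime, so -99 is a quadratic residue mod 53.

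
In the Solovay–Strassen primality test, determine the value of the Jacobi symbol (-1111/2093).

-1

Reduce the numerator: -1111 ≡ 982 (mod 2093), so (-1111/2093) = (982/2093).
Factor out 2: 982 = 2·491. Since 2093 ≡ 5 (mod 8), (2/2093) = -1. Now have -(491/2093).
2093 ≡ 1 (mod 4), so quadratic reciprocity gives (491/2093) = (2093/491). Reduce: 2093 ≡ 129 (mod 491). Now have -(129/491).
129 ≡ 1 (mod 4), so quadratic reciprocity gives (129/491) = (491/129). Reduce: 491 ≡ 104 (mod 129). Now have -(104/129).
Factor out 2: 104 = 2^3·13. Since 129 ≡ 1 (mod 8), (2/129) = +1, and (2/129)^3 = +1. Now have -(13/129).
13 ≡ 1 (mod 4), so quadratic reciprocity gives (13/129) = (129/13). Reduce: 129 ≡ 12 (mod 13). Now have -(12/13).
Factor out 2: 12 = 2^2·3. Since 13 ≡ 5 (mod 8), (2/13) = -1, and (2/13)^2 = +1. Now have -(3/13).
13 ≡ 1 (mod 4), so quadratic reciprocity gives (3/13) = (13/3). Reduce: 13 ≡ 1 (mod 3). Now have -(1/3).
(1/3) = 1. Collecting the sign factors: -1.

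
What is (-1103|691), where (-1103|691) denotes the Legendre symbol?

Reduce the numerator: -1103 ≡ 279 (mod 691), so (-1103|691) = (279|691).
Both 279 ≡ 3 and 691 ≡ 3 (mod 4), so reciprocity gives (279|691) = -(691|279). Reduce: 691 ≡ 133 (mod 279). Now have -(133|279).
133 ≡ 1 (mod 4), so quadratic reciprocity gives (133|279) = (279|133). Reduce: 279 ≡ 13 (mod 133). Now have -(13|133).
13 ≡ 1 (mod 4), so quadratic reciprocity gives (13|133) = (133|13). Reduce: 133 ≡ 3 (mod 13). Now have -(3|13).
13 ≡ 1 (mod 4), so quadratic reciprocity gives (3|13) = (13|3). Reduce: 13 ≡ 1 (mod 3). Now have -(1|3).
(1|3) = 1. Collecting the sign factors: -1.

-1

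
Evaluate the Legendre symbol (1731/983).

(1731/983)
  = (748/983)    [1731 ≡ 748 mod 983]
  = (187/983)    [983 ≡ 7 mod 8 ⇒ (2/983)^2 = +1]
  = -(983/187)    [QR: both ≡ 3 mod 4, sign flips]
  = -(48/187)    [983 ≡ 48 mod 187]
  = -(3/187)    [187 ≡ 3 mod 8 ⇒ (2/187)^4 = +1]
  = (187/3)    [QR: both ≡ 3 mod 4, sign flips]
  = (1/3)    [187 ≡ 1 mod 3]
  = 1    [(1/3) = 1]

1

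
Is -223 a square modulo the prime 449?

no

Pull out -1: (-223/449) = (-1/449)·(223/449). Since 449 ≡ 1 (mod 4), (-1/449) = +1. Now have (223/449).
449 ≡ 1 (mod 4), so quadratic reciprocity gives (223/449) = (449/223). Reduce: 449 ≡ 3 (mod 223). Now have (3/223).
Both 3 ≡ 3 and 223 ≡ 3 (mod 4), so reciprocity gives (3/223) = -(223/3). Reduce: 223 ≡ 1 (mod 3). Now have -(1/3).
(1/3) = 1. Collecting the sign factors: -1.
(-223/449) = -1, and 449 is prime, so -223 is not a quadratic residue mod 449.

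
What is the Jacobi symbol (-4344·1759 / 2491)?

By multiplicativity, (-4344·1759 / 2491) = (-4344 / 2491)·(1759 / 2491).
First factor (-4344 / 2491):
Reduce the numerator: -4344 ≡ 638 (mod 2491), so (-4344 / 2491) = (638 / 2491).
Factor out 2: 638 = 2·319. Since 2491 ≡ 3 (mod 8), (2 / 2491) = -1. Now have -(319 / 2491).
Both 319 ≡ 3 and 2491 ≡ 3 (mod 4), so reciprocity gives (319 / 2491) = -(2491 / 319). Reduce: 2491 ≡ 258 (mod 319). Now have (258 / 319).
Factor out 2: 258 = 2·129. Since 319 ≡ 7 (mod 8), (2 / 319) = +1. Now have (129 / 319).
129 ≡ 1 (mod 4), so quadratic reciprocity gives (129 / 319) = (319 / 129). Reduce: 319 ≡ 61 (mod 129). Now have (61 / 129).
61 ≡ 1 (mod 4), so quadratic reciprocity gives (61 / 129) = (129 / 61). Reduce: 129 ≡ 7 (mod 61). Now have (7 / 61).
61 ≡ 1 (mod 4), so quadratic reciprocity gives (7 / 61) = (61 / 7). Reduce: 61 ≡ 5 (mod 7). Now have (5 / 7).
5 ≡ 1 (mod 4), so quadratic reciprocity gives (5 / 7) = (7 / 5). Reduce: 7 ≡ 2 (mod 5). Now have (2 / 5).
Factor out 2: 2 = 2. Since 5 ≡ 5 (mod 8), (2 / 5) = -1. Now have -(1 / 5).
(1 / 5) = 1. Collecting the sign factors: -1.
Second factor (1759 / 2491):
Both 1759 ≡ 3 and 2491 ≡ 3 (mod 4), so reciprocity gives (1759 / 2491) = -(2491 / 1759). Reduce: 2491 ≡ 732 (mod 1759). Now have -(732 / 1759).
Factor out 2: 732 = 2^2·183. Since 1759 ≡ 7 (mod 8), (2 / 1759) = +1, and (2 / 1759)^2 = +1. Now have -(183 / 1759).
Both 183 ≡ 3 and 1759 ≡ 3 (mod 4), so reciprocity gives (183 / 1759) = -(1759 / 183). Reduce: 1759 ≡ 112 (mod 183). Now have (112 / 183).
Factor out 2: 112 = 2^4·7. Since 183 ≡ 7 (mod 8), (2 / 183) = +1, and (2 / 183)^4 = +1. Now have (7 / 183).
Both 7 ≡ 3 and 183 ≡ 3 (mod 4), so reciprocity gives (7 / 183) = -(183 / 7). Reduce: 183 ≡ 1 (mod 7). Now have -(1 / 7).
(1 / 7) = 1. Collecting the sign factors: -1.
Product: (-1)·(-1) = 1.

1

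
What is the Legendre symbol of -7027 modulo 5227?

1

Pull out -1: (-7027/5227) = (-1/5227)·(7027/5227). Since 5227 ≡ 3 (mod 4), (-1/5227) = -1. Now have -(7027/5227).
Reduce the numerator: 7027 ≡ 1800 (mod 5227), so (7027/5227) = (1800/5227).
Factor out 2: 1800 = 2^3·225. Since 5227 ≡ 3 (mod 8), (2/5227) = -1, and (2/5227)^3 = -1. Now have (225/5227).
225 ≡ 1 (mod 4), so quadratic reciprocity gives (225/5227) = (5227/225). Reduce: 5227 ≡ 52 (mod 225). Now have (52/225).
Factor out 2: 52 = 2^2·13. Since 225 ≡ 1 (mod 8), (2/225) = +1, and (2/225)^2 = +1. Now have (13/225).
13 ≡ 1 (mod 4), so quadratic reciprocity gives (13/225) = (225/13). Reduce: 225 ≡ 4 (mod 13). Now have (4/13).
Factor out 2: 4 = 2^2. Since 13 ≡ 5 (mod 8), (2/13) = -1, and (2/13)^2 = +1. Now have (1/13).
(1/13) = 1. Collecting the sign factors: 1.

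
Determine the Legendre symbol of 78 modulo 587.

1

Factor out 2: 78 = 2·39. Since 587 ≡ 3 (mod 8), (2/587) = -1. Now have -(39/587).
Both 39 ≡ 3 and 587 ≡ 3 (mod 4), so reciprocity gives (39/587) = -(587/39). Reduce: 587 ≡ 2 (mod 39). Now have (2/39).
Factor out 2: 2 = 2. Since 39 ≡ 7 (mod 8), (2/39) = +1. Now have (1/39).
(1/39) = 1. Collecting the sign factors: 1.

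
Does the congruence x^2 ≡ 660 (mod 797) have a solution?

(660/797)
  = (165/797)    [797 ≡ 5 mod 8 ⇒ (2/797)^2 = +1]
  = (797/165)    [QR: 165 ≡ 1 mod 4, sign kept]
  = (137/165)    [797 ≡ 137 mod 165]
  = (165/137)    [QR: 137 ≡ 1 mod 4, sign kept]
  = (28/137)    [165 ≡ 28 mod 137]
  = (7/137)    [137 ≡ 1 mod 8 ⇒ (2/137)^2 = +1]
  = (137/7)    [QR: 137 ≡ 1 mod 4, sign kept]
  = (4/7)    [137 ≡ 4 mod 7]
  = (1/7)    [7 ≡ 7 mod 8 ⇒ (2/7)^2 = +1]
  = 1    [(1/7) = 1]
The Legendre symbol is 1, so x^2 ≡ 660 (mod 797) has solution.

yes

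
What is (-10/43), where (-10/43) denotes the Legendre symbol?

-1

(-10/43)
  = (33/43)    [-10 ≡ 33 mod 43]
  = (43/33)    [QR: 33 ≡ 1 mod 4, sign kept]
  = (10/33)    [43 ≡ 10 mod 33]
  = (5/33)    [33 ≡ 1 mod 8 ⇒ (2/33) = +1]
  = (33/5)    [QR: 5 ≡ 1 mod 4, sign kept]
  = (3/5)    [33 ≡ 3 mod 5]
  = (5/3)    [QR: 5 ≡ 1 mod 4, sign kept]
  = (2/3)    [5 ≡ 2 mod 3]
  = -(1/3)    [3 ≡ 3 mod 8 ⇒ (2/3) = -1]
  = -1    [(1/3) = 1]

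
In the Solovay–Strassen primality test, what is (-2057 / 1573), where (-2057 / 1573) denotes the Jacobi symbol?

0

(-2057 / 1573)
  = (2057 / 1573)    [1573 ≡ 1 mod 4 ⇒ (-1 / 1573) = +1]
  = (484 / 1573)    [2057 ≡ 484 mod 1573]
  = (121 / 1573)    [1573 ≡ 5 mod 8 ⇒ (2 / 1573)^2 = +1]
  = (1573 / 121)    [QR: 121 ≡ 1 mod 4, sign kept]
  = (0 / 121)    [1573 ≡ 0 mod 121]
  = 0    [numerator 0, gcd > 1]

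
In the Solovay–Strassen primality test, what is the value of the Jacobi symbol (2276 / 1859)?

-1

(2276 / 1859)
  = (417 / 1859)    [2276 ≡ 417 mod 1859]
  = (1859 / 417)    [QR: 417 ≡ 1 mod 4, sign kept]
  = (191 / 417)    [1859 ≡ 191 mod 417]
  = (417 / 191)    [QR: 417 ≡ 1 mod 4, sign kept]
  = (35 / 191)    [417 ≡ 35 mod 191]
  = -(191 / 35)    [QR: both ≡ 3 mod 4, sign flips]
  = -(16 / 35)    [191 ≡ 16 mod 35]
  = -(1 / 35)    [35 ≡ 3 mod 8 ⇒ (2 / 35)^4 = +1]
  = -1    [(1 / 35) = 1]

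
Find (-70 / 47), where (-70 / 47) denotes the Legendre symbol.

(-70 / 47)
  = -(70 / 47)    [47 ≡ 3 mod 4 ⇒ (-1 / 47) = -1]
  = -(23 / 47)    [70 ≡ 23 mod 47]
  = (47 / 23)    [QR: both ≡ 3 mod 4, sign flips]
  = (1 / 23)    [47 ≡ 1 mod 23]
  = 1    [(1 / 23) = 1]

1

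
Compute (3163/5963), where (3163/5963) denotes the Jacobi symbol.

-1

(3163/5963)
  = -(5963/3163)    [QR: both ≡ 3 mod 4, sign flips]
  = -(2800/3163)    [5963 ≡ 2800 mod 3163]
  = -(175/3163)    [3163 ≡ 3 mod 8 ⇒ (2/3163)^4 = +1]
  = (3163/175)    [QR: both ≡ 3 mod 4, sign flips]
  = (13/175)    [3163 ≡ 13 mod 175]
  = (175/13)    [QR: 13 ≡ 1 mod 4, sign kept]
  = (6/13)    [175 ≡ 6 mod 13]
  = -(3/13)    [13 ≡ 5 mod 8 ⇒ (2/13) = -1]
  = -(13/3)    [QR: 13 ≡ 1 mod 4, sign kept]
  = -(1/3)    [13 ≡ 1 mod 3]
  = -1    [(1/3) = 1]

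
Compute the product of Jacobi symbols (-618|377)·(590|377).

-1

By multiplicativity, (-618·590|377) = (-618|377)·(590|377).
First factor (-618|377):
Reduce the numerator: -618 ≡ 136 (mod 377), so (-618|377) = (136|377).
Factor out 2: 136 = 2^3·17. Since 377 ≡ 1 (mod 8), (2|377) = +1, and (2|377)^3 = +1. Now have (17|377).
17 ≡ 1 (mod 4), so quadratic reciprocity gives (17|377) = (377|17). Reduce: 377 ≡ 3 (mod 17). Now have (3|17).
17 ≡ 1 (mod 4), so quadratic reciprocity gives (3|17) = (17|3). Reduce: 17 ≡ 2 (mod 3). Now have (2|3).
Factor out 2: 2 = 2. Since 3 ≡ 3 (mod 8), (2|3) = -1. Now have -(1|3).
(1|3) = 1. Collecting the sign factors: -1.
Second factor (590|377):
Reduce the numerator: 590 ≡ 213 (mod 377), so (590|377) = (213|377).
213 ≡ 1 (mod 4), so quadratic reciprocity gives (213|377) = (377|213). Reduce: 377 ≡ 164 (mod 213). Now have (164|213).
Factor out 2: 164 = 2^2·41. Since 213 ≡ 5 (mod 8), (2|213) = -1, and (2|213)^2 = +1. Now have (41|213).
41 ≡ 1 (mod 4), so quadratic reciprocity gives (41|213) = (213|41). Reduce: 213 ≡ 8 (mod 41). Now have (8|41).
Factor out 2: 8 = 2^3. Since 41 ≡ 1 (mod 8), (2|41) = +1, and (2|41)^3 = +1. Now have (1|41).
(1|41) = 1. Collecting the sign factors: 1.
Product: (-1)·(1) = -1.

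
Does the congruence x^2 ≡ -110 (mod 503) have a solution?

yes

Reduce the numerator: -110 ≡ 393 (mod 503), so (-110/503) = (393/503).
393 ≡ 1 (mod 4), so quadratic reciprocity gives (393/503) = (503/393). Reduce: 503 ≡ 110 (mod 393). Now have (110/393).
Factor out 2: 110 = 2·55. Since 393 ≡ 1 (mod 8), (2/393) = +1. Now have (55/393).
393 ≡ 1 (mod 4), so quadratic reciprocity gives (55/393) = (393/55). Reduce: 393 ≡ 8 (mod 55). Now have (8/55).
Factor out 2: 8 = 2^3. Since 55 ≡ 7 (mod 8), (2/55) = +1, and (2/55)^3 = +1. Now have (1/55).
(1/55) = 1. Collecting the sign factors: 1.
The Legendre symbol is 1, so x^2 ≡ -110 (mod 503) has solution.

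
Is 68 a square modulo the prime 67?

yes

Reduce the numerator: 68 ≡ 1 (mod 67), so (68/67) = (1/67).
(1/67) = 1. Collecting the sign factors: 1.
The Legendre symbol is 1, so x^2 ≡ 68 (mod 67) has solution.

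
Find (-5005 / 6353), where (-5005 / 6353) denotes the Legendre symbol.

Pull out -1: (-5005 / 6353) = (-1 / 6353)·(5005 / 6353). Since 6353 ≡ 1 (mod 4), (-1 / 6353) = +1. Now have (5005 / 6353).
5005 ≡ 1 (mod 4), so quadratic reciprocity gives (5005 / 6353) = (6353 / 5005). Reduce: 6353 ≡ 1348 (mod 5005). Now have (1348 / 5005).
Factor out 2: 1348 = 2^2·337. Since 5005 ≡ 5 (mod 8), (2 / 5005) = -1, and (2 / 5005)^2 = +1. Now have (337 / 5005).
337 ≡ 1 (mod 4), so quadratic reciprocity gives (337 / 5005) = (5005 / 337). Reduce: 5005 ≡ 287 (mod 337). Now have (287 / 337).
337 ≡ 1 (mod 4), so quadratic reciprocity gives (287 / 337) = (337 / 287). Reduce: 337 ≡ 50 (mod 287). Now have (50 / 287).
Factor out 2: 50 = 2·25. Since 287 ≡ 7 (mod 8), (2 / 287) = +1. Now have (25 / 287).
25 ≡ 1 (mod 4), so quadratic reciprocity gives (25 / 287) = (287 / 25). Reduce: 287 ≡ 12 (mod 25). Now have (12 / 25).
Factor out 2: 12 = 2^2·3. Since 25 ≡ 1 (mod 8), (2 / 25) = +1, and (2 / 25)^2 = +1. Now have (3 / 25).
25 ≡ 1 (mod 4), so quadratic reciprocity gives (3 / 25) = (25 / 3). Reduce: 25 ≡ 1 (mod 3). Now have (1 / 3).
(1 / 3) = 1. Collecting the sign factors: 1.

1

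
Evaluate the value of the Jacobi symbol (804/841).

1

Factor out 2: 804 = 2^2·201. Since 841 ≡ 1 (mod 8), (2/841) = +1, and (2/841)^2 = +1. Now have (201/841).
201 ≡ 1 (mod 4), so quadratic reciprocity gives (201/841) = (841/201). Reduce: 841 ≡ 37 (mod 201). Now have (37/201).
37 ≡ 1 (mod 4), so quadratic reciprocity gives (37/201) = (201/37). Reduce: 201 ≡ 16 (mod 37). Now have (16/37).
Factor out 2: 16 = 2^4. Since 37 ≡ 5 (mod 8), (2/37) = -1, and (2/37)^4 = +1. Now have (1/37).
(1/37) = 1. Collecting the sign factors: 1.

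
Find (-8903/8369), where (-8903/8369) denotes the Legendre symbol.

1

Reduce the numerator: -8903 ≡ 7835 (mod 8369), so (-8903/8369) = (7835/8369).
8369 ≡ 1 (mod 4), so quadratic reciprocity gives (7835/8369) = (8369/7835). Reduce: 8369 ≡ 534 (mod 7835). Now have (534/7835).
Factor out 2: 534 = 2·267. Since 7835 ≡ 3 (mod 8), (2/7835) = -1. Now have -(267/7835).
Both 267 ≡ 3 and 7835 ≡ 3 (mod 4), so reciprocity gives (267/7835) = -(7835/267). Reduce: 7835 ≡ 92 (mod 267). Now have (92/267).
Factor out 2: 92 = 2^2·23. Since 267 ≡ 3 (mod 8), (2/267) = -1, and (2/267)^2 = +1. Now have (23/267).
Both 23 ≡ 3 and 267 ≡ 3 (mod 4), so reciprocity gives (23/267) = -(267/23). Reduce: 267 ≡ 14 (mod 23). Now have -(14/23).
Factor out 2: 14 = 2·7. Since 23 ≡ 7 (mod 8), (2/23) = +1. Now have -(7/23).
Both 7 ≡ 3 and 23 ≡ 3 (mod 4), so reciprocity gives (7/23) = -(23/7). Reduce: 23 ≡ 2 (mod 7). Now have (2/7).
Factor out 2: 2 = 2. Since 7 ≡ 7 (mod 8), (2/7) = +1. Now have (1/7).
(1/7) = 1. Collecting the sign factors: 1.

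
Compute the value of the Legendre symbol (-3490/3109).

Reduce the numerator: -3490 ≡ 2728 (mod 3109), so (-3490/3109) = (2728/3109).
Factor out 2: 2728 = 2^3·341. Since 3109 ≡ 5 (mod 8), (2/3109) = -1, and (2/3109)^3 = -1. Now have -(341/3109).
341 ≡ 1 (mod 4), so quadratic reciprocity gives (341/3109) = (3109/341). Reduce: 3109 ≡ 40 (mod 341). Now have -(40/341).
Factor out 2: 40 = 2^3·5. Since 341 ≡ 5 (mod 8), (2/341) = -1, and (2/341)^3 = -1. Now have (5/341).
5 ≡ 1 (mod 4), so quadratic reciprocity gives (5/341) = (341/5). Reduce: 341 ≡ 1 (mod 5). Now have (1/5).
(1/5) = 1. Collecting the sign factors: 1.

1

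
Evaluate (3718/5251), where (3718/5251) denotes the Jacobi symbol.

Factor out 2: 3718 = 2·1859. Since 5251 ≡ 3 (mod 8), (2/5251) = -1. Now have -(1859/5251).
Both 1859 ≡ 3 and 5251 ≡ 3 (mod 4), so reciprocity gives (1859/5251) = -(5251/1859). Reduce: 5251 ≡ 1533 (mod 1859). Now have (1533/1859).
1533 ≡ 1 (mod 4), so quadratic reciprocity gives (1533/1859) = (1859/1533). Reduce: 1859 ≡ 326 (mod 1533). Now have (326/1533).
Factor out 2: 326 = 2·163. Since 1533 ≡ 5 (mod 8), (2/1533) = -1. Now have -(163/1533).
1533 ≡ 1 (mod 4), so quadratic reciprocity gives (163/1533) = (1533/163). Reduce: 1533 ≡ 66 (mod 163). Now have -(66/163).
Factor out 2: 66 = 2·33. Since 163 ≡ 3 (mod 8), (2/163) = -1. Now have (33/163).
33 ≡ 1 (mod 4), so quadratic reciprocity gives (33/163) = (163/33). Reduce: 163 ≡ 31 (mod 33). Now have (31/33).
33 ≡ 1 (mod 4), so quadratic reciprocity gives (31/33) = (33/31). Reduce: 33 ≡ 2 (mod 31). Now have (2/31).
Factor out 2: 2 = 2. Since 31 ≡ 7 (mod 8), (2/31) = +1. Now have (1/31).
(1/31) = 1. Collecting the sign factors: 1.

1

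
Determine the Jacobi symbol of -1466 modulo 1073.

-1

Reduce the numerator: -1466 ≡ 680 (mod 1073), so (-1466/1073) = (680/1073).
Factor out 2: 680 = 2^3·85. Since 1073 ≡ 1 (mod 8), (2/1073) = +1, and (2/1073)^3 = +1. Now have (85/1073).
85 ≡ 1 (mod 4), so quadratic reciprocity gives (85/1073) = (1073/85). Reduce: 1073 ≡ 53 (mod 85). Now have (53/85).
53 ≡ 1 (mod 4), so quadratic reciprocity gives (53/85) = (85/53). Reduce: 85 ≡ 32 (mod 53). Now have (32/53).
Factor out 2: 32 = 2^5. Since 53 ≡ 5 (mod 8), (2/53) = -1, and (2/53)^5 = -1. Now have -(1/53).
(1/53) = 1. Collecting the sign factors: -1.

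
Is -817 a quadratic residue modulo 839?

(-817|839)
  = (22|839)    [-817 ≡ 22 mod 839]
  = (11|839)    [839 ≡ 7 mod 8 ⇒ (2|839) = +1]
  = -(839|11)    [QR: both ≡ 3 mod 4, sign flips]
  = -(3|11)    [839 ≡ 3 mod 11]
  = (11|3)    [QR: both ≡ 3 mod 4, sign flips]
  = (2|3)    [11 ≡ 2 mod 3]
  = -(1|3)    [3 ≡ 3 mod 8 ⇒ (2|3) = -1]
  = -1    [(1|3) = 1]
(-817|839) = -1, and 839 is prime, so -817 is not a quadratic residue mod 839.

no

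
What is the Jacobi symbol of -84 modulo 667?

(-84 / 667)
  = -(84 / 667)    [667 ≡ 3 mod 4 ⇒ (-1 / 667) = -1]
  = -(21 / 667)    [667 ≡ 3 mod 8 ⇒ (2 / 667)^2 = +1]
  = -(667 / 21)    [QR: 21 ≡ 1 mod 4, sign kept]
  = -(16 / 21)    [667 ≡ 16 mod 21]
  = -(1 / 21)    [21 ≡ 5 mod 8 ⇒ (2 / 21)^4 = +1]
  = -1    [(1 / 21) = 1]

-1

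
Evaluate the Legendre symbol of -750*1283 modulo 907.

1

By multiplicativity, (-750·1283 / 907) = (-750 / 907)·(1283 / 907).
First factor (-750 / 907):
Pull out -1: (-750 / 907) = (-1 / 907)·(750 / 907). Since 907 ≡ 3 (mod 4), (-1 / 907) = -1. Now have -(750 / 907).
Factor out 2: 750 = 2·375. Since 907 ≡ 3 (mod 8), (2 / 907) = -1. Now have (375 / 907).
Both 375 ≡ 3 and 907 ≡ 3 (mod 4), so reciprocity gives (375 / 907) = -(907 / 375). Reduce: 907 ≡ 157 (mod 375). Now have -(157 / 375).
157 ≡ 1 (mod 4), so quadratic reciprocity gives (157 / 375) = (375 / 157). Reduce: 375 ≡ 61 (mod 157). Now have -(61 / 157).
61 ≡ 1 (mod 4), so quadratic reciprocity gives (61 / 157) = (157 / 61). Reduce: 157 ≡ 35 (mod 61). Now have -(35 / 61).
61 ≡ 1 (mod 4), so quadratic reciprocity gives (35 / 61) = (61 / 35). Reduce: 61 ≡ 26 (mod 35). Now have -(26 / 35).
Factor out 2: 26 = 2·13. Since 35 ≡ 3 (mod 8), (2 / 35) = -1. Now have (13 / 35).
13 ≡ 1 (mod 4), so quadratic reciprocity gives (13 / 35) = (35 / 13). Reduce: 35 ≡ 9 (mod 13). Now have (9 / 13).
9 ≡ 1 (mod 4), so quadratic reciprocity gives (9 / 13) = (13 / 9). Reduce: 13 ≡ 4 (mod 9). Now have (4 / 9).
Factor out 2: 4 = 2^2. Since 9 ≡ 1 (mod 8), (2 / 9) = +1, and (2 / 9)^2 = +1. Now have (1 / 9).
(1 / 9) = 1. Collecting the sign factors: 1.
Second factor (1283 / 907):
Reduce the numerator: 1283 ≡ 376 (mod 907), so (1283 / 907) = (376 / 907).
Factor out 2: 376 = 2^3·47. Since 907 ≡ 3 (mod 8), (2 / 907) = -1, and (2 / 907)^3 = -1. Now have -(47 / 907).
Both 47 ≡ 3 and 907 ≡ 3 (mod 4), so reciprocity gives (47 / 907) = -(907 / 47). Reduce: 907 ≡ 14 (mod 47). Now have (14 / 47).
Factor out 2: 14 = 2·7. Since 47 ≡ 7 (mod 8), (2 / 47) = +1. Now have (7 / 47).
Both 7 ≡ 3 and 47 ≡ 3 (mod 4), so reciprocity gives (7 / 47) = -(47 / 7). Reduce: 47 ≡ 5 (mod 7). Now have -(5 / 7).
5 ≡ 1 (mod 4), so quadratic reciprocity gives (5 / 7) = (7 / 5). Reduce: 7 ≡ 2 (mod 5). Now have -(2 / 5).
Factor out 2: 2 = 2. Since 5 ≡ 5 (mod 8), (2 / 5) = -1. Now have (1 / 5).
(1 / 5) = 1. Collecting the sign factors: 1.
Product: (1)·(1) = 1.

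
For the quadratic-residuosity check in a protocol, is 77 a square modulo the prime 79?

no

77 ≡ 1 (mod 4), so quadratic reciprocity gives (77/79) = (79/77). Reduce: 79 ≡ 2 (mod 77). Now have (2/77).
Factor out 2: 2 = 2. Since 77 ≡ 5 (mod 8), (2/77) = -1. Now have -(1/77).
(1/77) = 1. Collecting the sign factors: -1.
(77/79) = -1, and 79 is prime, so 77 is not a quadratic residue mod 79.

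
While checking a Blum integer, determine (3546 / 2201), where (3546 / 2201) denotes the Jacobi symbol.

(3546 / 2201)
  = (1345 / 2201)    [3546 ≡ 1345 mod 2201]
  = (2201 / 1345)    [QR: 1345 ≡ 1 mod 4, sign kept]
  = (856 / 1345)    [2201 ≡ 856 mod 1345]
  = (107 / 1345)    [1345 ≡ 1 mod 8 ⇒ (2 / 1345)^3 = +1]
  = (1345 / 107)    [QR: 1345 ≡ 1 mod 4, sign kept]
  = (61 / 107)    [1345 ≡ 61 mod 107]
  = (107 / 61)    [QR: 61 ≡ 1 mod 4, sign kept]
  = (46 / 61)    [107 ≡ 46 mod 61]
  = -(23 / 61)    [61 ≡ 5 mod 8 ⇒ (2 / 61) = -1]
  = -(61 / 23)    [QR: 61 ≡ 1 mod 4, sign kept]
  = -(15 / 23)    [61 ≡ 15 mod 23]
  = (23 / 15)    [QR: both ≡ 3 mod 4, sign flips]
  = (8 / 15)    [23 ≡ 8 mod 15]
  = (1 / 15)    [15 ≡ 7 mod 8 ⇒ (2 / 15)^3 = +1]
  = 1    [(1 / 15) = 1]

1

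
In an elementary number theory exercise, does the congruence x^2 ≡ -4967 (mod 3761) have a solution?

yes

Pull out -1: (-4967/3761) = (-1/3761)·(4967/3761). Since 3761 ≡ 1 (mod 4), (-1/3761) = +1. Now have (4967/3761).
Reduce the numerator: 4967 ≡ 1206 (mod 3761), so (4967/3761) = (1206/3761).
Factor out 2: 1206 = 2·603. Since 3761 ≡ 1 (mod 8), (2/3761) = +1. Now have (603/3761).
3761 ≡ 1 (mod 4), so quadratic reciprocity gives (603/3761) = (3761/603). Reduce: 3761 ≡ 143 (mod 603). Now have (143/603).
Both 143 ≡ 3 and 603 ≡ 3 (mod 4), so reciprocity gives (143/603) = -(603/143). Reduce: 603 ≡ 31 (mod 143). Now have -(31/143).
Both 31 ≡ 3 and 143 ≡ 3 (mod 4), so reciprocity gives (31/143) = -(143/31). Reduce: 143 ≡ 19 (mod 31). Now have (19/31).
Both 19 ≡ 3 and 31 ≡ 3 (mod 4), so reciprocity gives (19/31) = -(31/19). Reduce: 31 ≡ 12 (mod 19). Now have -(12/19).
Factor out 2: 12 = 2^2·3. Since 19 ≡ 3 (mod 8), (2/19) = -1, and (2/19)^2 = +1. Now have -(3/19).
Both 3 ≡ 3 and 19 ≡ 3 (mod 4), so reciprocity gives (3/19) = -(19/3). Reduce: 19 ≡ 1 (mod 3). Now have (1/3).
(1/3) = 1. Collecting the sign factors: 1.
(-4967/3761) = 1, and 3761 is prime, so -4967 is a quadratic residue mod 3761.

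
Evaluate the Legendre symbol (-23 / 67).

-1

(-23 / 67)
  = -(23 / 67)    [67 ≡ 3 mod 4 ⇒ (-1 / 67) = -1]
  = (67 / 23)    [QR: both ≡ 3 mod 4, sign flips]
  = (21 / 23)    [67 ≡ 21 mod 23]
  = (23 / 21)    [QR: 21 ≡ 1 mod 4, sign kept]
  = (2 / 21)    [23 ≡ 2 mod 21]
  = -(1 / 21)    [21 ≡ 5 mod 8 ⇒ (2 / 21) = -1]
  = -1    [(1 / 21) = 1]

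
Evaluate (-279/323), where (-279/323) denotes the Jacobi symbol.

Reduce the numerator: -279 ≡ 44 (mod 323), so (-279/323) = (44/323).
Factor out 2: 44 = 2^2·11. Since 323 ≡ 3 (mod 8), (2/323) = -1, and (2/323)^2 = +1. Now have (11/323).
Both 11 ≡ 3 and 323 ≡ 3 (mod 4), so reciprocity gives (11/323) = -(323/11). Reduce: 323 ≡ 4 (mod 11). Now have -(4/11).
Factor out 2: 4 = 2^2. Since 11 ≡ 3 (mod 8), (2/11) = -1, and (2/11)^2 = +1. Now have -(1/11).
(1/11) = 1. Collecting the sign factors: -1.

-1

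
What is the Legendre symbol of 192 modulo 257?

-1

(192/257)
  = (3/257)    [257 ≡ 1 mod 8 ⇒ (2/257)^6 = +1]
  = (257/3)    [QR: 257 ≡ 1 mod 4, sign kept]
  = (2/3)    [257 ≡ 2 mod 3]
  = -(1/3)    [3 ≡ 3 mod 8 ⇒ (2/3) = -1]
  = -1    [(1/3) = 1]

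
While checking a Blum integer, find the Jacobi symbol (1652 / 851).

(1652 / 851)
  = (801 / 851)    [1652 ≡ 801 mod 851]
  = (851 / 801)    [QR: 801 ≡ 1 mod 4, sign kept]
  = (50 / 801)    [851 ≡ 50 mod 801]
  = (25 / 801)    [801 ≡ 1 mod 8 ⇒ (2 / 801) = +1]
  = (801 / 25)    [QR: 25 ≡ 1 mod 4, sign kept]
  = (1 / 25)    [801 ≡ 1 mod 25]
  = 1    [(1 / 25) = 1]

1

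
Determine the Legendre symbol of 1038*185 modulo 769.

-1

By multiplicativity, (1038·185 / 769) = (1038 / 769)·(185 / 769).
First factor (1038 / 769):
Reduce the numerator: 1038 ≡ 269 (mod 769), so (1038 / 769) = (269 / 769).
269 ≡ 1 (mod 4), so quadratic reciprocity gives (269 / 769) = (769 / 269). Reduce: 769 ≡ 231 (mod 269). Now have (231 / 269).
269 ≡ 1 (mod 4), so quadratic reciprocity gives (231 / 269) = (269 / 231). Reduce: 269 ≡ 38 (mod 231). Now have (38 / 231).
Factor out 2: 38 = 2·19. Since 231 ≡ 7 (mod 8), (2 / 231) = +1. Now have (19 / 231).
Both 19 ≡ 3 and 231 ≡ 3 (mod 4), so reciprocity gives (19 / 231) = -(231 / 19). Reduce: 231 ≡ 3 (mod 19). Now have -(3 / 19).
Both 3 ≡ 3 and 19 ≡ 3 (mod 4), so reciprocity gives (3 / 19) = -(19 / 3). Reduce: 19 ≡ 1 (mod 3). Now have (1 / 3).
(1 / 3) = 1. Collecting the sign factors: 1.
Second factor (185 / 769):
185 ≡ 1 (mod 4), so quadratic reciprocity gives (185 / 769) = (769 / 185). Reduce: 769 ≡ 29 (mod 185). Now have (29 / 185).
29 ≡ 1 (mod 4), so quadratic reciprocity gives (29 / 185) = (185 / 29). Reduce: 185 ≡ 11 (mod 29). Now have (11 / 29).
29 ≡ 1 (mod 4), so quadratic reciprocity gives (11 / 29) = (29 / 11). Reduce: 29 ≡ 7 (mod 11). Now have (7 / 11).
Both 7 ≡ 3 and 11 ≡ 3 (mod 4), so reciprocity gives (7 / 11) = -(11 / 7). Reduce: 11 ≡ 4 (mod 7). Now have -(4 / 7).
Factor out 2: 4 = 2^2. Since 7 ≡ 7 (mod 8), (2 / 7) = +1, and (2 / 7)^2 = +1. Now have -(1 / 7).
(1 / 7) = 1. Collecting the sign factors: -1.
Product: (1)·(-1) = -1.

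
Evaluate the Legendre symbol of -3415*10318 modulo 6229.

1

By multiplicativity, (-3415·10318|6229) = (-3415|6229)·(10318|6229).
First factor (-3415|6229):
Reduce the numerator: -3415 ≡ 2814 (mod 6229), so (-3415|6229) = (2814|6229).
Factor out 2: 2814 = 2·1407. Since 6229 ≡ 5 (mod 8), (2|6229) = -1. Now have -(1407|6229).
6229 ≡ 1 (mod 4), so quadratic reciprocity gives (1407|6229) = (6229|1407). Reduce: 6229 ≡ 601 (mod 1407). Now have -(601|1407).
601 ≡ 1 (mod 4), so quadratic reciprocity gives (601|1407) = (1407|601). Reduce: 1407 ≡ 205 (mod 601). Now have -(205|601).
205 ≡ 1 (mod 4), so quadratic reciprocity gives (205|601) = (601|205). Reduce: 601 ≡ 191 (mod 205). Now have -(191|205).
205 ≡ 1 (mod 4), so quadratic reciprocity gives (191|205) = (205|191). Reduce: 205 ≡ 14 (mod 191). Now have -(14|191).
Factor out 2: 14 = 2·7. Since 191 ≡ 7 (mod 8), (2|191) = +1. Now have -(7|191).
Both 7 ≡ 3 and 191 ≡ 3 (mod 4), so reciprocity gives (7|191) = -(191|7). Reduce: 191 ≡ 2 (mod 7). Now have (2|7).
Factor out 2: 2 = 2. Since 7 ≡ 7 (mod 8), (2|7) = +1. Now have (1|7).
(1|7) = 1. Collecting the sign factors: 1.
Second factor (10318|6229):
Reduce the numerator: 10318 ≡ 4089 (mod 6229), so (10318|6229) = (4089|6229).
4089 ≡ 1 (mod 4), so quadratic reciprocity gives (4089|6229) = (6229|4089). Reduce: 6229 ≡ 2140 (mod 4089). Now have (2140|4089).
Factor out 2: 2140 = 2^2·535. Since 4089 ≡ 1 (mod 8), (2|4089) = +1, and (2|4089)^2 = +1. Now have (535|4089).
4089 ≡ 1 (mod 4), so quadratic reciprocity gives (535|4089) = (4089|535). Reduce: 4089 ≡ 344 (mod 535). Now have (344|535).
Factor out 2: 344 = 2^3·43. Since 535 ≡ 7 (mod 8), (2|535) = +1, and (2|535)^3 = +1. Now have (43|535).
Both 43 ≡ 3 and 535 ≡ 3 (mod 4), so reciprocity gives (43|535) = -(535|43). Reduce: 535 ≡ 19 (mod 43). Now have -(19|43).
Both 19 ≡ 3 and 43 ≡ 3 (mod 4), so reciprocity gives (19|43) = -(43|19). Reduce: 43 ≡ 5 (mod 19). Now have (5|19).
5 ≡ 1 (mod 4), so quadratic reciprocity gives (5|19) = (19|5). Reduce: 19 ≡ 4 (mod 5). Now have (4|5).
Factor out 2: 4 = 2^2. Since 5 ≡ 5 (mod 8), (2|5) = -1, and (2|5)^2 = +1. Now have (1|5).
(1|5) = 1. Collecting the sign factors: 1.
Product: (1)·(1) = 1.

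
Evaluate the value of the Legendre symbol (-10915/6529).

Pull out -1: (-10915/6529) = (-1/6529)·(10915/6529). Since 6529 ≡ 1 (mod 4), (-1/6529) = +1. Now have (10915/6529).
Reduce the numerator: 10915 ≡ 4386 (mod 6529), so (10915/6529) = (4386/6529).
Factor out 2: 4386 = 2·2193. Since 6529 ≡ 1 (mod 8), (2/6529) = +1. Now have (2193/6529).
2193 ≡ 1 (mod 4), so quadratic reciprocity gives (2193/6529) = (6529/2193). Reduce: 6529 ≡ 2143 (mod 2193). Now have (2143/2193).
2193 ≡ 1 (mod 4), so quadratic reciprocity gives (2143/2193) = (2193/2143). Reduce: 2193 ≡ 50 (mod 2143). Now have (50/2143).
Factor out 2: 50 = 2·25. Since 2143 ≡ 7 (mod 8), (2/2143) = +1. Now have (25/2143).
25 ≡ 1 (mod 4), so quadratic reciprocity gives (25/2143) = (2143/25). Reduce: 2143 ≡ 18 (mod 25). Now have (18/25).
Factor out 2: 18 = 2·9. Since 25 ≡ 1 (mod 8), (2/25) = +1. Now have (9/25).
9 ≡ 1 (mod 4), so quadratic reciprocity gives (9/25) = (25/9). Reduce: 25 ≡ 7 (mod 9). Now have (7/9).
9 ≡ 1 (mod 4), so quadratic reciprocity gives (7/9) = (9/7). Reduce: 9 ≡ 2 (mod 7). Now have (2/7).
Factor out 2: 2 = 2. Since 7 ≡ 7 (mod 8), (2/7) = +1. Now have (1/7).
(1/7) = 1. Collecting the sign factors: 1.

1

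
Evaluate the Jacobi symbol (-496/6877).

-1

(-496/6877)
  = (6381/6877)    [-496 ≡ 6381 mod 6877]
  = (6877/6381)    [QR: 6381 ≡ 1 mod 4, sign kept]
  = (496/6381)    [6877 ≡ 496 mod 6381]
  = (31/6381)    [6381 ≡ 5 mod 8 ⇒ (2/6381)^4 = +1]
  = (6381/31)    [QR: 6381 ≡ 1 mod 4, sign kept]
  = (26/31)    [6381 ≡ 26 mod 31]
  = (13/31)    [31 ≡ 7 mod 8 ⇒ (2/31) = +1]
  = (31/13)    [QR: 13 ≡ 1 mod 4, sign kept]
  = (5/13)    [31 ≡ 5 mod 13]
  = (13/5)    [QR: 5 ≡ 1 mod 4, sign kept]
  = (3/5)    [13 ≡ 3 mod 5]
  = (5/3)    [QR: 5 ≡ 1 mod 4, sign kept]
  = (2/3)    [5 ≡ 2 mod 3]
  = -(1/3)    [3 ≡ 3 mod 8 ⇒ (2/3) = -1]
  = -1    [(1/3) = 1]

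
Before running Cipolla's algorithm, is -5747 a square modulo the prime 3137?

no

(-5747|3137)
  = (527|3137)    [-5747 ≡ 527 mod 3137]
  = (3137|527)    [QR: 3137 ≡ 1 mod 4, sign kept]
  = (502|527)    [3137 ≡ 502 mod 527]
  = (251|527)    [527 ≡ 7 mod 8 ⇒ (2|527) = +1]
  = -(527|251)    [QR: both ≡ 3 mod 4, sign flips]
  = -(25|251)    [527 ≡ 25 mod 251]
  = -(251|25)    [QR: 25 ≡ 1 mod 4, sign kept]
  = -(1|25)    [251 ≡ 1 mod 25]
  = -1    [(1|25) = 1]
(-5747|3137) = -1, and 3137 is prime, so -5747 is not a quadratic residue mod 3137.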